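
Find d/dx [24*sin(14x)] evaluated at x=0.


Apply the chain rule to differentiate 24*sin(14x):
d/dx [24*sin(14x)]
= 24 * cos(14x) * d/dx(14x)
= 24 * 14 * cos(14x)
= 336 * cos(14x)
Evaluate at x = 0:
= 336 * cos(0)
= 336 * 1
= 336

336


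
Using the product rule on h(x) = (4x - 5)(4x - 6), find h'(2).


Let u(x) = 4x - 5 and v(x) = 4x - 6
u'(x) = 4
v'(x) = 4
Product rule: h'(x) = u'(x)*v(x) + u(x)*v'(x)
= 4 * (4x - 6) + (4x - 5) * 4
At x = 2:
u(2) = 4 * 2 - 5 = 3
v(2) = 4 * 2 - 6 = 2
h'(2) = 4 * 2 + 3 * 4
= 8 + 12
= 20

20


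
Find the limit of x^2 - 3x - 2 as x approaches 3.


Since polynomials are continuous, we use direct substitution.
lim(x->3) of x^2 - 3x - 2
= 1 * 3^2 - 3 * 3 - 2
= 9 - 9 - 2
= -2

-2


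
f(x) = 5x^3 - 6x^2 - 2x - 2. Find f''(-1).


First derivative:
f'(x) = 15x^2 - 12x - 2
Second derivative:
f''(x) = 30x - 12
Substitute x = -1:
f''(-1) = 30 * (-1) - 12
= -30 - 12
= -42

-42


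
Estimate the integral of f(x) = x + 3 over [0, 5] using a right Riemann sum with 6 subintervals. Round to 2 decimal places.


Right Riemann sum uses right endpoints of each subinterval.
Interval: [0, 5], n = 6
dx = (5 - 0) / 6 = 5/6
Right endpoints: [5/6, 5/3, 5/2, 10/3, 25/6, 5]
f values: [23/6, 14/3, 11/2, 19/3, 43/6, 8]
Sum = dx * (sum of f values)
= 5/6 * 71/2
= 355/12 ≈ 29.58

29.58


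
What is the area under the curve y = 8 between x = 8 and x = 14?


The area under a constant function y = 8 is a rectangle.
Width = 14 - 8 = 6
Height = 8
Area = width * height
= 6 * 8
= 48

48


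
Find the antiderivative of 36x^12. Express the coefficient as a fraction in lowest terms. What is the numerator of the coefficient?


Apply the power rule for integration:
integral of ax^n dx = a/(n+1) * x^(n+1) + C
integral of 36x^12 dx
= 36/13 * x^13 + C
The coefficient in lowest terms is 36/13, and its numerator is 36

36


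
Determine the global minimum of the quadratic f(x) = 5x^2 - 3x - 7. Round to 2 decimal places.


For a quadratic f(x) = ax^2 + bx + c with a > 0, the minimum is at the vertex.
Vertex x-coordinate: x = -b/(2a)
x = -(-3) / (2 * 5)
x = 3/10
Substitute back to find the minimum value:
f(3/10) = 5 * (3/10)^2 - 3 * (3/10) - 7
= 9/20 - 9/10 - 7
= -149/20 = -7.45

-7.45


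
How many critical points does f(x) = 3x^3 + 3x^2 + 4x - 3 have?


Find where f'(x) = 0:
f(x) = 3x^3 + 3x^2 + 4x - 3
f'(x) = 9x^2 + 6x + 4
This is a quadratic in x. Use the discriminant to count real roots.
Discriminant = (6)^2 - 4 * 9 * 4
= 36 - 144
= -108
Since discriminant < 0, f'(x) = 0 has no real solutions.
Number of critical points: 0

0


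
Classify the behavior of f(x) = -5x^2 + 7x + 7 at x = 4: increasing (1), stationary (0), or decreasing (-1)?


Compute f'(x) to determine behavior:
f'(x) = -10x + 7
f'(4) = -10 * 4 + 7
= -40 + 7
= -33
Since f'(4) < 0, the function is decreasing (-1)

-1


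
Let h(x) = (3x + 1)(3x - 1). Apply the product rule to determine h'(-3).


Let u(x) = 3x + 1 and v(x) = 3x - 1
u'(x) = 3
v'(x) = 3
Product rule: h'(x) = u'(x)*v(x) + u(x)*v'(x)
= 3 * (3x - 1) + (3x + 1) * 3
At x = -3:
u(-3) = 3 * (-3) + 1 = -8
v(-3) = 3 * (-3) - 1 = -10
h'(-3) = 3 * (-10) + (-8) * 3
= -30 - 24
= -54

-54


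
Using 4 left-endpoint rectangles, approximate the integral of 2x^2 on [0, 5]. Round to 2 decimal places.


Left Riemann sum uses left endpoints of each subinterval.
Interval: [0, 5], n = 4
dx = (5 - 0) / 4 = 5/4
Left endpoints: [0, 5/4, 5/2, 15/4]
f values: [0, 25/8, 25/2, 225/8]
Sum = dx * (sum of f values)
= 5/4 * 175/4
= 875/16 ≈ 54.69

54.69


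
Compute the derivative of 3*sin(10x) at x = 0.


Apply the chain rule to differentiate 3*sin(10x):
d/dx [3*sin(10x)]
= 3 * cos(10x) * d/dx(10x)
= 3 * 10 * cos(10x)
= 30 * cos(10x)
Evaluate at x = 0:
= 30 * cos(0)
= 30 * 1
= 30

30


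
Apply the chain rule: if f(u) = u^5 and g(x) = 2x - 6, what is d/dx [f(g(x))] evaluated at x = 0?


Using the chain rule: (f(g(x)))' = f'(g(x)) * g'(x)
First, find g(0):
g(0) = 2 * 0 - 6 = -6
Next, f'(u) = 5u^4
And g'(x) = 2
So f'(g(0)) * g'(0)
= 5 * (-6)^4 * 2
= 5 * 1296 * 2
= 12960

12960


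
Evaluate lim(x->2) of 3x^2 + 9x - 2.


Since polynomials are continuous, we use direct substitution.
lim(x->2) of 3x^2 + 9x - 2
= 3 * 2^2 + 9 * 2 - 2
= 12 + 18 - 2
= 28

28


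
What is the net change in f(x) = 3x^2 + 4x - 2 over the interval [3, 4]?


Net change = f(b) - f(a)
f(x) = 3x^2 + 4x - 2
Compute f(4):
f(4) = 3 * 4^2 + 4 * 4 - 2
= 48 + 16 - 2
= 62
Compute f(3):
f(3) = 3 * 3^2 + 4 * 3 - 2
= 27 + 12 - 2
= 37
Net change = 62 - 37 = 25

25


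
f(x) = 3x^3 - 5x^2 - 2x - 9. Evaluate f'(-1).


Differentiate f(x) = 3x^3 - 5x^2 - 2x - 9 term by term:
f'(x) = 9x^2 - 10x - 2
Substitute x = -1:
f'(-1) = 9 * (-1)^2 - 10 * (-1) - 2
= 9 + 10 - 2
= 17

17


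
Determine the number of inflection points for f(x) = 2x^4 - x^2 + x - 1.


Inflection points occur where f''(x) = 0 and concavity changes.
f(x) = 2x^4 - x^2 + x - 1
f'(x) = 8x^3 - 2x + 1
f''(x) = 24x^2 - 2
This is a quadratic in x. Use the discriminant to count real roots.
Discriminant = (0)^2 - 4 * 24 * (-2)
= 0 - (-192)
= 192
Since discriminant > 0, f''(x) = 0 has 2 distinct real solutions.
A quadratic with two distinct real roots changes sign at each root, so concavity changes at both.
Number of inflection points: 2

2


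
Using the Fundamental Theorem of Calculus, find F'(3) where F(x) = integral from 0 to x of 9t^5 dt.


By the Fundamental Theorem of Calculus (Part 1):
If F(x) = integral from 0 to x of f(t) dt, then F'(x) = f(x)
Here f(t) = 9t^5
So F'(x) = 9x^5
Evaluate at x = 3:
F'(3) = 9 * 3^5
= 9 * 243
= 2187

2187


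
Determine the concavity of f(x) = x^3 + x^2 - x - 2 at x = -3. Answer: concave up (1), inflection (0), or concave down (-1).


Concavity is determined by the sign of f''(x).
f(x) = x^3 + x^2 - x - 2
f'(x) = 3x^2 + 2x - 1
f''(x) = 6x + 2
f''(-3) = 6 * (-3) + 2
= -18 + 2
= -16
Since f''(-3) < 0, the function is concave down (-1)

-1


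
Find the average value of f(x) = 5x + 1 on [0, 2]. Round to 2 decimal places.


Average value = 1/(b-a) * integral from a to b of f(x) dx
First compute the integral of 5x + 1:
F(x) = (5/2)x^2 + x
F(2) = 5/2 * 4 + 1 * 2 = 12
F(0) = 5/2 * 0 + 1 * 0 = 0
Integral = 12 - 0 = 12
Average = 12 / (2 - 0) = 12 / 2
= 6 = 6.00

6.00


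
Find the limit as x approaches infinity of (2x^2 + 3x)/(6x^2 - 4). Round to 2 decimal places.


For limits at infinity with equal-degree polynomials,
we compare leading coefficients.
Numerator leading term: 2x^2
Denominator leading term: 6x^2
Divide both by x^2:
lim = (2 + 3/x) / (6 - 4/x^2)
As x -> infinity, the 1/x and 1/x^2 terms vanish:
= 2/6 = 1/3 ≈ 0.33

0.33


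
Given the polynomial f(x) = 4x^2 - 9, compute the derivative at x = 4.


Differentiate term by term using power and sum rules:
f(x) = 4x^2 - 9
f'(x) = 8x
Substitute x = 4:
f'(4) = 8 * 4 + 0
= 32 + 0
= 32

32


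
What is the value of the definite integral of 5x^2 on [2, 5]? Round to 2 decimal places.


Find the antiderivative of 5x^2:
F(x) = 5/3 * x^3
Apply the Fundamental Theorem of Calculus:
F(5) - F(2)
= 5/3 * 5^3 - 5/3 * 2^3
= 5/3 * (125 - 8)
= 5/3 * 117
= 195 = 195.00

195.00


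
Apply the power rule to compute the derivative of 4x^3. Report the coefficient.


We apply the power rule: d/dx [ax^n] = a*n * x^(n-1)
d/dx [4x^3]
= 4 * 3 * x^(3-1)
= 12x^2
The coefficient is 12

12


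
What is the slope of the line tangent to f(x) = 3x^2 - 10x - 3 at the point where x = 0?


The slope of the tangent line equals f'(x) at the point.
f(x) = 3x^2 - 10x - 3
f'(x) = 6x - 10
At x = 0:
f'(0) = 6 * 0 - 10
= 0 - 10
= -10

-10


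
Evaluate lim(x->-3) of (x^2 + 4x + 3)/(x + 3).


Direct substitution gives 0/0, so we factor the numerator.
Factor: (x^2 + 4x + 3) = (x + 3)(x + 1)
Cancel the common factor (x + 3):
(x^2 + 4x + 3)/(x + 3) = (x + 1)
Now substitute x = -3:
= (-3) - (-1) = -2

-2


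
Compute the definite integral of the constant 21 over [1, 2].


The integral of a constant k over [a, b] equals k * (b - a).
integral from 1 to 2 of 21 dx
= 21 * (2 - 1)
= 21 * 1
= 21

21


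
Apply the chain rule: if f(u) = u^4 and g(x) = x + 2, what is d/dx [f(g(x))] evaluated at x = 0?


Using the chain rule: (f(g(x)))' = f'(g(x)) * g'(x)
First, find g(0):
g(0) = 1 * 0 + 2 = 2
Next, f'(u) = 4u^3
And g'(x) = 1
So f'(g(0)) * g'(0)
= 4 * 2^3 * 1
= 4 * 8 * 1
= 32

32


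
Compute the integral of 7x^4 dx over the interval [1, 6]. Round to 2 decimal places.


Find the antiderivative of 7x^4:
F(x) = 7/5 * x^5
Apply the Fundamental Theorem of Calculus:
F(6) - F(1)
= 7/5 * 6^5 - 7/5 * 1^5
= 7/5 * (7776 - 1)
= 7/5 * 7775
= 10885 = 10885.00

10885.00


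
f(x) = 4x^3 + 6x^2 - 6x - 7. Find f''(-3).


First derivative:
f'(x) = 12x^2 + 12x - 6
Second derivative:
f''(x) = 24x + 12
Substitute x = -3:
f''(-3) = 24 * (-3) + 12
= -72 + 12
= -60

-60


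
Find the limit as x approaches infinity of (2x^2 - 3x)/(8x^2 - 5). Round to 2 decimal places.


For limits at infinity with equal-degree polynomials,
we compare leading coefficients.
Numerator leading term: 2x^2
Denominator leading term: 8x^2
Divide both by x^2:
lim = (2 - 3/x) / (8 - 5/x^2)
As x -> infinity, the 1/x and 1/x^2 terms vanish:
= 2/8 = 1/4 = 0.25

0.25


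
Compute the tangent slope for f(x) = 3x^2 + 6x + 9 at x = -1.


The slope of the tangent line equals f'(x) at the point.
f(x) = 3x^2 + 6x + 9
f'(x) = 6x + 6
At x = -1:
f'(-1) = 6 * (-1) + 6
= -6 + 6
= 0

0


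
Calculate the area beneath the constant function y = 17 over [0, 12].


The area under a constant function y = 17 is a rectangle.
Width = 12 - 0 = 12
Height = 17
Area = width * height
= 12 * 17
= 204

204


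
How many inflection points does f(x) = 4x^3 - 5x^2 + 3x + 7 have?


Inflection points occur where f''(x) = 0 and concavity changes.
f(x) = 4x^3 - 5x^2 + 3x + 7
f'(x) = 12x^2 - 10x + 3
f''(x) = 24x - 10
Set f''(x) = 0:
24x - 10 = 0
x = 10 / 24 = 5/12
Since f''(x) is linear (degree 1), it changes sign at this point.
Therefore there is exactly 1 inflection point.

1


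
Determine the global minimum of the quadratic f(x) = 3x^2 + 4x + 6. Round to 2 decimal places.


For a quadratic f(x) = ax^2 + bx + c with a > 0, the minimum is at the vertex.
Vertex x-coordinate: x = -b/(2a)
x = -(4) / (2 * 3)
x = -4/6 = -2/3
Substitute back to find the minimum value:
f(-2/3) = 3 * (-2/3)^2 + 4 * (-2/3) + 6
= 4/3 - 8/3 + 6
= 14/3 ≈ 4.67

4.67


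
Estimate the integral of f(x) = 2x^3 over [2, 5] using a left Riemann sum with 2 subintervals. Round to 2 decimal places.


Left Riemann sum uses left endpoints of each subinterval.
Interval: [2, 5], n = 2
dx = (5 - 2) / 2 = 3/2
Left endpoints: [2, 7/2]
f values: [16, 343/4]
Sum = dx * (sum of f values)
= 3/2 * 407/4
= 1221/8 ≈ 152.63

152.63


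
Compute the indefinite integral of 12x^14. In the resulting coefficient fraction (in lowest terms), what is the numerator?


Apply the power rule for integration:
integral of ax^n dx = a/(n+1) * x^(n+1) + C
integral of 12x^14 dx
= 12/15 * x^15 + C
= 4/5 * x^15 + C
The coefficient in lowest terms is 4/5, and its numerator is 4

4


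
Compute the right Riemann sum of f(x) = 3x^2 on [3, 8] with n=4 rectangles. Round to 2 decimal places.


Right Riemann sum uses right endpoints of each subinterval.
Interval: [3, 8], n = 4
dx = (8 - 3) / 4 = 5/4
Right endpoints: [17/4, 11/2, 27/4, 8]
f values: [867/16, 363/4, 2187/16, 192]
Sum = dx * (sum of f values)
= 5/4 * 3789/8
= 18945/32 ≈ 592.03

592.03


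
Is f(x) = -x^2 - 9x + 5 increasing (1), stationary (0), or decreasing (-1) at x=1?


Compute f'(x) to determine behavior:
f'(x) = -2x - 9
f'(1) = -2 * 1 - 9
= -2 - 9
= -11
Since f'(1) < 0, the function is decreasing (-1)

-1


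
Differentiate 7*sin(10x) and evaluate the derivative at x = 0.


Apply the chain rule to differentiate 7*sin(10x):
d/dx [7*sin(10x)]
= 7 * cos(10x) * d/dx(10x)
= 7 * 10 * cos(10x)
= 70 * cos(10x)
Evaluate at x = 0:
= 70 * cos(0)
= 70 * 1
= 70

70


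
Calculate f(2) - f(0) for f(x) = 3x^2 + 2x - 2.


Net change = f(b) - f(a)
f(x) = 3x^2 + 2x - 2
Compute f(2):
f(2) = 3 * 2^2 + 2 * 2 - 2
= 12 + 4 - 2
= 14
Compute f(0):
f(0) = 3 * 0^2 + 2 * 0 - 2
= 0 + 0 - 2
= -2
Net change = 14 - (-2) = 16

16


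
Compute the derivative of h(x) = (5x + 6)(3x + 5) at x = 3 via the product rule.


Let u(x) = 5x + 6 and v(x) = 3x + 5
u'(x) = 5
v'(x) = 3
Product rule: h'(x) = u'(x)*v(x) + u(x)*v'(x)
= 5 * (3x + 5) + (5x + 6) * 3
At x = 3:
u(3) = 5 * 3 + 6 = 21
v(3) = 3 * 3 + 5 = 14
h'(3) = 5 * 14 + 21 * 3
= 70 + 63
= 133

133


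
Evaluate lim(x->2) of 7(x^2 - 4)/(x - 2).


Direct substitution gives 0/0, so we factor the numerator.
Factor: 7(x^2 - 4) = 7 * (x - 2)(x + 2)
Cancel the common factor (x - 2):
7(x^2 - 4)/(x - 2) = 7 * (x + 2)
Now substitute x = 2:
= 7 * (2 + 2) = 28

28


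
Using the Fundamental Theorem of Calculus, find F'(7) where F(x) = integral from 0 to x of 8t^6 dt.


By the Fundamental Theorem of Calculus (Part 1):
If F(x) = integral from 0 to x of f(t) dt, then F'(x) = f(x)
Here f(t) = 8t^6
So F'(x) = 8x^6
Evaluate at x = 7:
F'(7) = 8 * 7^6
= 8 * 117649
= 941192

941192


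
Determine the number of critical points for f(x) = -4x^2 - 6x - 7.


Find where f'(x) = 0:
f'(x) = -8x - 6
Set f'(x) = 0:
-8x - 6 = 0
x = 6 / (-8) = -3/4
This is a linear equation in x, so there is exactly one solution.
Number of critical points: 1

1


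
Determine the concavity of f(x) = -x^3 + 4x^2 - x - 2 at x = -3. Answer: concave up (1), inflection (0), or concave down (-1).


Concavity is determined by the sign of f''(x).
f(x) = -x^3 + 4x^2 - x - 2
f'(x) = -3x^2 + 8x - 1
f''(x) = -6x + 8
f''(-3) = -6 * (-3) + 8
= 18 + 8
= 26
Since f''(-3) > 0, the function is concave up (1)

1


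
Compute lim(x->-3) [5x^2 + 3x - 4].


Since polynomials are continuous, we use direct substitution.
lim(x->-3) of 5x^2 + 3x - 4
= 5 * (-3)^2 + 3 * (-3) - 4
= 45 - 9 - 4
= 32

32


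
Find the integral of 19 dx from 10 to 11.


The integral of a constant k over [a, b] equals k * (b - a).
integral from 10 to 11 of 19 dx
= 19 * (11 - 10)
= 19 * 1
= 19

19


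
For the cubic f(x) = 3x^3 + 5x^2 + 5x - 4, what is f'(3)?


Differentiate f(x) = 3x^3 + 5x^2 + 5x - 4 term by term:
f'(x) = 9x^2 + 10x + 5
Substitute x = 3:
f'(3) = 9 * 3^2 + 10 * 3 + 5
= 81 + 30 + 5
= 116

116


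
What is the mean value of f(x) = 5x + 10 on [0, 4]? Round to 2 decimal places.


Average value = 1/(b-a) * integral from a to b of f(x) dx
First compute the integral of 5x + 10:
F(x) = (5/2)x^2 + 10x
F(4) = 5/2 * 16 + 10 * 4 = 80
F(0) = 5/2 * 0 + 10 * 0 = 0
Integral = 80 - 0 = 80
Average = 80 / (4 - 0) = 80 / 4
= 20 = 20.00

20.00


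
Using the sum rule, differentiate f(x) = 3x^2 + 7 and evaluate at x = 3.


Differentiate term by term using power and sum rules:
f(x) = 3x^2 + 7
f'(x) = 6x
Substitute x = 3:
f'(3) = 6 * 3 + 0
= 18 + 0
= 18

18


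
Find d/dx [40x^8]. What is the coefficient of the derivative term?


We apply the power rule: d/dx [ax^n] = a*n * x^(n-1)
d/dx [40x^8]
= 40 * 8 * x^(8-1)
= 320x^7
The coefficient is 320

320


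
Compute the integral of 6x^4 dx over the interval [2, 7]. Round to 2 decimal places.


Find the antiderivative of 6x^4:
F(x) = 6/5 * x^5
Apply the Fundamental Theorem of Calculus:
F(7) - F(2)
= 6/5 * 7^5 - 6/5 * 2^5
= 6/5 * (16807 - 32)
= 6/5 * 16775
= 20130 = 20130.00

20130.00


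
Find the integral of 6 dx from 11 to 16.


The integral of a constant k over [a, b] equals k * (b - a).
integral from 11 to 16 of 6 dx
= 6 * (16 - 11)
= 6 * 5
= 30

30


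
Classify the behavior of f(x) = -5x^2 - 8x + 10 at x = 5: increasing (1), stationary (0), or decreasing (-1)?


Compute f'(x) to determine behavior:
f'(x) = -10x - 8
f'(5) = -10 * 5 - 8
= -50 - 8
= -58
Since f'(5) < 0, the function is decreasing (-1)

-1


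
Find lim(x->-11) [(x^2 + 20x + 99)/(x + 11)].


Direct substitution gives 0/0, so we factor the numerator.
Factor: (x^2 + 20x + 99) = (x + 11)(x + 9)
Cancel the common factor (x + 11):
(x^2 + 20x + 99)/(x + 11) = (x + 9)
Now substitute x = -11:
= (-11) - (-9) = -2

-2


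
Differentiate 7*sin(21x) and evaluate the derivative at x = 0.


Apply the chain rule to differentiate 7*sin(21x):
d/dx [7*sin(21x)]
= 7 * cos(21x) * d/dx(21x)
= 7 * 21 * cos(21x)
= 147 * cos(21x)
Evaluate at x = 0:
= 147 * cos(0)
= 147 * 1
= 147

147


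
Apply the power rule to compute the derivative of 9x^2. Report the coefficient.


We apply the power rule: d/dx [ax^n] = a*n * x^(n-1)
d/dx [9x^2]
= 9 * 2 * x^(2-1)
= 18x
The coefficient is 18

18


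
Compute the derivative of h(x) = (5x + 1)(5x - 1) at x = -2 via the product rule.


Let u(x) = 5x + 1 and v(x) = 5x - 1
u'(x) = 5
v'(x) = 5
Product rule: h'(x) = u'(x)*v(x) + u(x)*v'(x)
= 5 * (5x - 1) + (5x + 1) * 5
At x = -2:
u(-2) = 5 * (-2) + 1 = -9
v(-2) = 5 * (-2) - 1 = -11
h'(-2) = 5 * (-11) + (-9) * 5
= -55 - 45
= -100

-100


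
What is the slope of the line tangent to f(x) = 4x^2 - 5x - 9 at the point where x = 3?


The slope of the tangent line equals f'(x) at the point.
f(x) = 4x^2 - 5x - 9
f'(x) = 8x - 5
At x = 3:
f'(3) = 8 * 3 - 5
= 24 - 5
= 19

19


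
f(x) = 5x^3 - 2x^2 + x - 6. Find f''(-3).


First derivative:
f'(x) = 15x^2 - 4x + 1
Second derivative:
f''(x) = 30x - 4
Substitute x = -3:
f''(-3) = 30 * (-3) - 4
= -90 - 4
= -94

-94


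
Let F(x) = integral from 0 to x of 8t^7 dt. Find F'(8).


By the Fundamental Theorem of Calculus (Part 1):
If F(x) = integral from 0 to x of f(t) dt, then F'(x) = f(x)
Here f(t) = 8t^7
So F'(x) = 8x^7
Evaluate at x = 8:
F'(8) = 8 * 8^7
= 8 * 2097152
= 16777216

16777216


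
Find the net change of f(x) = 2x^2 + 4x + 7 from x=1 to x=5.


Net change = f(b) - f(a)
f(x) = 2x^2 + 4x + 7
Compute f(5):
f(5) = 2 * 5^2 + 4 * 5 + 7
= 50 + 20 + 7
= 77
Compute f(1):
f(1) = 2 * 1^2 + 4 * 1 + 7
= 2 + 4 + 7
= 13
Net change = 77 - 13 = 64

64


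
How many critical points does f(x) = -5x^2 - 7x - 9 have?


Find where f'(x) = 0:
f'(x) = -10x - 7
Set f'(x) = 0:
-10x - 7 = 0
x = 7 / (-10) = -7/10
This is a linear equation in x, so there is exactly one solution.
Number of critical points: 1

1


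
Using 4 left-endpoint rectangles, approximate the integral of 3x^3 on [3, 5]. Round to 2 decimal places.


Left Riemann sum uses left endpoints of each subinterval.
Interval: [3, 5], n = 4
dx = (5 - 3) / 4 = 1/2
Left endpoints: [3, 7/2, 4, 9/2]
f values: [81, 1029/8, 192, 2187/8]
Sum = dx * (sum of f values)
= 1/2 * 675
= 675/2 = 337.50

337.50


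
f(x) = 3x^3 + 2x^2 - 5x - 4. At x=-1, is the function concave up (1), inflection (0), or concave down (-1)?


Concavity is determined by the sign of f''(x).
f(x) = 3x^3 + 2x^2 - 5x - 4
f'(x) = 9x^2 + 4x - 5
f''(x) = 18x + 4
f''(-1) = 18 * (-1) + 4
= -18 + 4
= -14
Since f''(-1) < 0, the function is concave down (-1)

-1


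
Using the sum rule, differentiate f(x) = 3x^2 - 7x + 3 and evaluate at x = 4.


Differentiate term by term using power and sum rules:
f(x) = 3x^2 - 7x + 3
f'(x) = 6x - 7
Substitute x = 4:
f'(4) = 6 * 4 - 7
= 24 - 7
= 17

17


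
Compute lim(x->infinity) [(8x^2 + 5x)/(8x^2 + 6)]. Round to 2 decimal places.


For limits at infinity with equal-degree polynomials,
we compare leading coefficients.
Numerator leading term: 8x^2
Denominator leading term: 8x^2
Divide both by x^2:
lim = (8 + 5/x) / (8 + 6/x^2)
As x -> infinity, the 1/x and 1/x^2 terms vanish:
= 8/8 = 1 = 1.00

1.00


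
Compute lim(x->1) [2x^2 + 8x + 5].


Since polynomials are continuous, we use direct substitution.
lim(x->1) of 2x^2 + 8x + 5
= 2 * 1^2 + 8 * 1 + 5
= 2 + 8 + 5
= 15

15


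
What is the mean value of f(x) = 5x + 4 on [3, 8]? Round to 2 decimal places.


Average value = 1/(b-a) * integral from a to b of f(x) dx
First compute the integral of 5x + 4:
F(x) = (5/2)x^2 + 4x
F(8) = 5/2 * 64 + 4 * 8 = 192
F(3) = 5/2 * 9 + 4 * 3 = 69/2
Integral = 192 - 69/2 = 315/2
Average = (315/2) / (8 - 3) = (315/2) / 5
= 63/2 = 31.50

31.50


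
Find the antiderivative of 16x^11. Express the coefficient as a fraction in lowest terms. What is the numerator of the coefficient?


Apply the power rule for integration:
integral of ax^n dx = a/(n+1) * x^(n+1) + C
integral of 16x^11 dx
= 16/12 * x^12 + C
= 4/3 * x^12 + C
The coefficient in lowest terms is 4/3, and its numerator is 4

4


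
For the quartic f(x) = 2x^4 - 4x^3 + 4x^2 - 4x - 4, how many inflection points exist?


Inflection points occur where f''(x) = 0 and concavity changes.
f(x) = 2x^4 - 4x^3 + 4x^2 - 4x - 4
f'(x) = 8x^3 - 12x^2 + 8x - 4
f''(x) = 24x^2 - 24x + 8
This is a quadratic in x. Use the discriminant to count real roots.
Discriminant = (-24)^2 - 4 * 24 * 8
= 576 - 768
= -192
Since discriminant < 0, f''(x) = 0 has no real solutions.
Number of inflection points: 0

0


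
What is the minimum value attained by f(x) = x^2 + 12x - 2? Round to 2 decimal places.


For a quadratic f(x) = ax^2 + bx + c with a > 0, the minimum is at the vertex.
Vertex x-coordinate: x = -b/(2a)
x = -(12) / (2 * 1)
x = -12/2 = -6
Substitute back to find the minimum value:
f(-6) = 1 * (-6)^2 + 12 * (-6) - 2
= 36 - 72 - 2
= -38 = -38.00

-38.00


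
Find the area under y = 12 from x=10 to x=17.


The area under a constant function y = 12 is a rectangle.
Width = 17 - 10 = 7
Height = 12
Area = width * height
= 7 * 12
= 84

84


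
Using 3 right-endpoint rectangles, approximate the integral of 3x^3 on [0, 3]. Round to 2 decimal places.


Right Riemann sum uses right endpoints of each subinterval.
Interval: [0, 3], n = 3
dx = (3 - 0) / 3 = 1
Right endpoints: [1, 2, 3]
f values: [3, 24, 81]
Sum = dx * (sum of f values)
= 1 * 108
= 108 = 108.00

108.00


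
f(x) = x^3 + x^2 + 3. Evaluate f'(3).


Differentiate f(x) = x^3 + x^2 + 3 term by term:
f'(x) = 3x^2 + 2x
Substitute x = 3:
f'(3) = 3 * 3^2 + 2 * 3 + 0
= 27 + 6 + 0
= 33

33


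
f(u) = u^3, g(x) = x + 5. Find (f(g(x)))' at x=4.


Using the chain rule: (f(g(x)))' = f'(g(x)) * g'(x)
First, find g(4):
g(4) = 1 * 4 + 5 = 9
Next, f'(u) = 3u^2
And g'(x) = 1
So f'(g(4)) * g'(4)
= 3 * 9^2 * 1
= 3 * 81 * 1
= 243

243


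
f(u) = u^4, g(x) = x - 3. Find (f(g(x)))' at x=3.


Using the chain rule: (f(g(x)))' = f'(g(x)) * g'(x)
First, find g(3):
g(3) = 1 * 3 - 3 = 0
Next, f'(u) = 4u^3
And g'(x) = 1
So f'(g(3)) * g'(3)
= 4 * 0^3 * 1
= 4 * 0 * 1
= 0

0


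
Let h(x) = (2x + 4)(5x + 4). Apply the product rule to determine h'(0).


Let u(x) = 2x + 4 and v(x) = 5x + 4
u'(x) = 2
v'(x) = 5
Product rule: h'(x) = u'(x)*v(x) + u(x)*v'(x)
= 2 * (5x + 4) + (2x + 4) * 5
At x = 0:
u(0) = 2 * 0 + 4 = 4
v(0) = 5 * 0 + 4 = 4
h'(0) = 2 * 4 + 4 * 5
= 8 + 20
= 28

28


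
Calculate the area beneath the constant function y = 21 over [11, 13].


The area under a constant function y = 21 is a rectangle.
Width = 13 - 11 = 2
Height = 21
Area = width * height
= 2 * 21
= 42

42


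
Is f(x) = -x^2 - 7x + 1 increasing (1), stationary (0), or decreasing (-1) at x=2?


Compute f'(x) to determine behavior:
f'(x) = -2x - 7
f'(2) = -2 * 2 - 7
= -4 - 7
= -11
Since f'(2) < 0, the function is decreasing (-1)

-1


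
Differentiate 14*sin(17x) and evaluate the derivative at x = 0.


Apply the chain rule to differentiate 14*sin(17x):
d/dx [14*sin(17x)]
= 14 * cos(17x) * d/dx(17x)
= 14 * 17 * cos(17x)
= 238 * cos(17x)
Evaluate at x = 0:
= 238 * cos(0)
= 238 * 1
= 238

238


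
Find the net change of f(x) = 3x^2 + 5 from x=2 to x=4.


Net change = f(b) - f(a)
f(x) = 3x^2 + 5
Compute f(4):
f(4) = 3 * 4^2 + 0 * 4 + 5
= 48 + 0 + 5
= 53
Compute f(2):
f(2) = 3 * 2^2 + 0 * 2 + 5
= 12 + 0 + 5
= 17
Net change = 53 - 17 = 36

36


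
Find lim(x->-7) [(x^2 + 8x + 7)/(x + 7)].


Direct substitution gives 0/0, so we factor the numerator.
Factor: (x^2 + 8x + 7) = (x + 7)(x + 1)
Cancel the common factor (x + 7):
(x^2 + 8x + 7)/(x + 7) = (x + 1)
Now substitute x = -7:
= (-7) - (-1) = -6

-6


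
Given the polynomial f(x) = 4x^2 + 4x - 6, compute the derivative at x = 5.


Differentiate term by term using power and sum rules:
f(x) = 4x^2 + 4x - 6
f'(x) = 8x + 4
Substitute x = 5:
f'(5) = 8 * 5 + 4
= 40 + 4
= 44

44


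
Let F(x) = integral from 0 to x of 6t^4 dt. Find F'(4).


By the Fundamental Theorem of Calculus (Part 1):
If F(x) = integral from 0 to x of f(t) dt, then F'(x) = f(x)
Here f(t) = 6t^4
So F'(x) = 6x^4
Evaluate at x = 4:
F'(4) = 6 * 4^4
= 6 * 256
= 1536

1536


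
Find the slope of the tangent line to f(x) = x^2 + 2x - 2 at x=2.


The slope of the tangent line equals f'(x) at the point.
f(x) = x^2 + 2x - 2
f'(x) = 2x + 2
At x = 2:
f'(2) = 2 * 2 + 2
= 4 + 2
= 6

6


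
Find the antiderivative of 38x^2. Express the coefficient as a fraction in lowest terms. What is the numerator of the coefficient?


Apply the power rule for integration:
integral of ax^n dx = a/(n+1) * x^(n+1) + C
integral of 38x^2 dx
= 38/3 * x^3 + C
The coefficient in lowest terms is 38/3, and its numerator is 38

38


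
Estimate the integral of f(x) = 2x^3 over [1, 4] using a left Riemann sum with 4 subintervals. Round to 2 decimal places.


Left Riemann sum uses left endpoints of each subinterval.
Interval: [1, 4], n = 4
dx = (4 - 1) / 4 = 3/4
Left endpoints: [1, 7/4, 5/2, 13/4]
f values: [2, 343/32, 125/4, 2197/32]
Sum = dx * (sum of f values)
= 3/4 * 901/8
= 2703/32 ≈ 84.47

84.47


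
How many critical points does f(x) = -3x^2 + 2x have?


Find where f'(x) = 0:
f'(x) = -6x + 2
Set f'(x) = 0:
-6x + 2 = 0
x = -2 / (-6) = 1/3
This is a linear equation in x, so there is exactly one solution.
Number of critical points: 1

1


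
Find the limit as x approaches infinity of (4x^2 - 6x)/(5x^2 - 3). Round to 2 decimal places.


For limits at infinity with equal-degree polynomials,
we compare leading coefficients.
Numerator leading term: 4x^2
Denominator leading term: 5x^2
Divide both by x^2:
lim = (4 - 6/x) / (5 - 3/x^2)
As x -> infinity, the 1/x and 1/x^2 terms vanish:
= 4/5 = 0.80

0.80


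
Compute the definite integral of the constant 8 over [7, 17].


The integral of a constant k over [a, b] equals k * (b - a).
integral from 7 to 17 of 8 dx
= 8 * (17 - 7)
= 8 * 10
= 80

80


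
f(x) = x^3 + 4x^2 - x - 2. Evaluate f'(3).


Differentiate f(x) = x^3 + 4x^2 - x - 2 term by term:
f'(x) = 3x^2 + 8x - 1
Substitute x = 3:
f'(3) = 3 * 3^2 + 8 * 3 - 1
= 27 + 24 - 1
= 50

50


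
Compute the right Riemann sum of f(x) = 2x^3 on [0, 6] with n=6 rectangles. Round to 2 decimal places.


Right Riemann sum uses right endpoints of each subinterval.
Interval: [0, 6], n = 6
dx = (6 - 0) / 6 = 1
Right endpoints: [1, 2, 3, 4, 5, 6]
f values: [2, 16, 54, 128, 250, 432]
Sum = dx * (sum of f values)
= 1 * 882
= 882 = 882.00

882.00


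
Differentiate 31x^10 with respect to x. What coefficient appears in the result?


We apply the power rule: d/dx [ax^n] = a*n * x^(n-1)
d/dx [31x^10]
= 31 * 10 * x^(10-1)
= 310x^9
The coefficient is 310

310


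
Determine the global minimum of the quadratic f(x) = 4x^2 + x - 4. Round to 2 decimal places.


For a quadratic f(x) = ax^2 + bx + c with a > 0, the minimum is at the vertex.
Vertex x-coordinate: x = -b/(2a)
x = -(1) / (2 * 4)
x = -1/8
Substitute back to find the minimum value:
f(-1/8) = 4 * (-1/8)^2 + 1 * (-1/8) - 4
= 1/16 - 1/8 - 4
= -65/16 ≈ -4.06

-4.06


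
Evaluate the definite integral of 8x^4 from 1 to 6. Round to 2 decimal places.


Find the antiderivative of 8x^4:
F(x) = 8/5 * x^5
Apply the Fundamental Theorem of Calculus:
F(6) - F(1)
= 8/5 * 6^5 - 8/5 * 1^5
= 8/5 * (7776 - 1)
= 8/5 * 7775
= 12440 = 12440.00

12440.00


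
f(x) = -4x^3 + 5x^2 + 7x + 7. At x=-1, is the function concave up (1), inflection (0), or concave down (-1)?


Concavity is determined by the sign of f''(x).
f(x) = -4x^3 + 5x^2 + 7x + 7
f'(x) = -12x^2 + 10x + 7
f''(x) = -24x + 10
f''(-1) = -24 * (-1) + 10
= 24 + 10
= 34
Since f''(-1) > 0, the function is concave up (1)

1


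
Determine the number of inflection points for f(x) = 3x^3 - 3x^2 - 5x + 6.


Inflection points occur where f''(x) = 0 and concavity changes.
f(x) = 3x^3 - 3x^2 - 5x + 6
f'(x) = 9x^2 - 6x - 5
f''(x) = 18x - 6
Set f''(x) = 0:
18x - 6 = 0
x = 6 / 18 = 1/3
Since f''(x) is linear (degree 1), it changes sign at this point.
Therefore there is exactly 1 inflection point.

1


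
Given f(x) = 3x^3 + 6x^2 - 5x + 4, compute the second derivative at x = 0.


First derivative:
f'(x) = 9x^2 + 12x - 5
Second derivative:
f''(x) = 18x + 12
Substitute x = 0:
f''(0) = 18 * 0 + 12
= 0 + 12
= 12

12


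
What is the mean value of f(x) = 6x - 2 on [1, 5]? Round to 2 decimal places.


Average value = 1/(b-a) * integral from a to b of f(x) dx
First compute the integral of 6x - 2:
F(x) = 3x^2 - 2x
F(5) = 3 * 25 - 2 * 5 = 65
F(1) = 3 * 1 - 2 * 1 = 1
Integral = 65 - 1 = 64
Average = 64 / (5 - 1) = 64 / 4
= 16 = 16.00

16.00


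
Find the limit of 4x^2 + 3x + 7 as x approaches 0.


Since polynomials are continuous, we use direct substitution.
lim(x->0) of 4x^2 + 3x + 7
= 4 * 0^2 + 3 * 0 + 7
= 0 + 0 + 7
= 7

7


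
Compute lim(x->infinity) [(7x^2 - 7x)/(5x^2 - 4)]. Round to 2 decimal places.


For limits at infinity with equal-degree polynomials,
we compare leading coefficients.
Numerator leading term: 7x^2
Denominator leading term: 5x^2
Divide both by x^2:
lim = (7 - 7/x) / (5 - 4/x^2)
As x -> infinity, the 1/x and 1/x^2 terms vanish:
= 7/5 = 1.40

1.40


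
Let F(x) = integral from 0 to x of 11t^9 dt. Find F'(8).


By the Fundamental Theorem of Calculus (Part 1):
If F(x) = integral from 0 to x of f(t) dt, then F'(x) = f(x)
Here f(t) = 11t^9
So F'(x) = 11x^9
Evaluate at x = 8:
F'(8) = 11 * 8^9
= 11 * 134217728
= 1476395008

1476395008


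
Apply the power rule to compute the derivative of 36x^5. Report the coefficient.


We apply the power rule: d/dx [ax^n] = a*n * x^(n-1)
d/dx [36x^5]
= 36 * 5 * x^(5-1)
= 180x^4
The coefficient is 180

180


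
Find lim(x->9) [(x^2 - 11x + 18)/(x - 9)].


Direct substitution gives 0/0, so we factor the numerator.
Factor: (x^2 - 11x + 18) = (x - 9)(x - 2)
Cancel the common factor (x - 9):
(x^2 - 11x + 18)/(x - 9) = (x - 2)
Now substitute x = 9:
= (9) - (2) = 7

7


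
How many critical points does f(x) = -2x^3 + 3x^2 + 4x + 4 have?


Find where f'(x) = 0:
f(x) = -2x^3 + 3x^2 + 4x + 4
f'(x) = -6x^2 + 6x + 4
This is a quadratic in x. Use the discriminant to count real roots.
Discriminant = (6)^2 - 4 * (-6) * 4
= 36 - (-96)
= 132
Since discriminant > 0, f'(x) = 0 has 2 real solutions.
Number of critical points: 2

2


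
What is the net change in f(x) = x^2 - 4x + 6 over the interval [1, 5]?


Net change = f(b) - f(a)
f(x) = x^2 - 4x + 6
Compute f(5):
f(5) = 1 * 5^2 - 4 * 5 + 6
= 25 - 20 + 6
= 11
Compute f(1):
f(1) = 1 * 1^2 - 4 * 1 + 6
= 1 - 4 + 6
= 3
Net change = 11 - 3 = 8

8


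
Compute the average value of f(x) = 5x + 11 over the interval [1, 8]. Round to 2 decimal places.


Average value = 1/(b-a) * integral from a to b of f(x) dx
First compute the integral of 5x + 11:
F(x) = (5/2)x^2 + 11x
F(8) = 5/2 * 64 + 11 * 8 = 248
F(1) = 5/2 * 1 + 11 * 1 = 27/2
Integral = 248 - 27/2 = 469/2
Average = (469/2) / (8 - 1) = (469/2) / 7
= 67/2 = 33.50

33.50


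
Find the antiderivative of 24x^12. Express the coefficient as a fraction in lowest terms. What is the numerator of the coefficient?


Apply the power rule for integration:
integral of ax^n dx = a/(n+1) * x^(n+1) + C
integral of 24x^12 dx
= 24/13 * x^13 + C
The coefficient in lowest terms is 24/13, and its numerator is 24

24


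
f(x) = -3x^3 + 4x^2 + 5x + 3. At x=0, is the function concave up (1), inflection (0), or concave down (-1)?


Concavity is determined by the sign of f''(x).
f(x) = -3x^3 + 4x^2 + 5x + 3
f'(x) = -9x^2 + 8x + 5
f''(x) = -18x + 8
f''(0) = -18 * 0 + 8
= 0 + 8
= 8
Since f''(0) > 0, the function is concave up (1)

1


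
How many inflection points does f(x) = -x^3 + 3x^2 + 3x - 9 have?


Inflection points occur where f''(x) = 0 and concavity changes.
f(x) = -x^3 + 3x^2 + 3x - 9
f'(x) = -3x^2 + 6x + 3
f''(x) = -6x + 6
Set f''(x) = 0:
-6x + 6 = 0
x = -6 / (-6) = 1
Since f''(x) is linear (degree 1), it changes sign at this point.
Therefore there is exactly 1 inflection point.

1


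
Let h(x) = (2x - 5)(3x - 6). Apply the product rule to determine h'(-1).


Let u(x) = 2x - 5 and v(x) = 3x - 6
u'(x) = 2
v'(x) = 3
Product rule: h'(x) = u'(x)*v(x) + u(x)*v'(x)
= 2 * (3x - 6) + (2x - 5) * 3
At x = -1:
u(-1) = 2 * (-1) - 5 = -7
v(-1) = 3 * (-1) - 6 = -9
h'(-1) = 2 * (-9) + (-7) * 3
= -18 - 21
= -39

-39


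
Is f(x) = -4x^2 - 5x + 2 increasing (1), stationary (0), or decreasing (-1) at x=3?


Compute f'(x) to determine behavior:
f'(x) = -8x - 5
f'(3) = -8 * 3 - 5
= -24 - 5
= -29
Since f'(3) < 0, the function is decreasing (-1)

-1


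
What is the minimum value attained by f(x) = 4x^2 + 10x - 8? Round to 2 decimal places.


For a quadratic f(x) = ax^2 + bx + c with a > 0, the minimum is at the vertex.
Vertex x-coordinate: x = -b/(2a)
x = -(10) / (2 * 4)
x = -10/8 = -5/4
Substitute back to find the minimum value:
f(-5/4) = 4 * (-5/4)^2 + 10 * (-5/4) - 8
= 25/4 - 25/2 - 8
= -57/4 = -14.25

-14.25


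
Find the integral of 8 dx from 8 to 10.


The integral of a constant k over [a, b] equals k * (b - a).
integral from 8 to 10 of 8 dx
= 8 * (10 - 8)
= 8 * 2
= 16

16


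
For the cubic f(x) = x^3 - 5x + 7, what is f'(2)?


Differentiate f(x) = x^3 - 5x + 7 term by term:
f'(x) = 3x^2 - 5
Substitute x = 2:
f'(2) = 3 * 2^2 + 0 * 2 - 5
= 12 + 0 - 5
= 7

7


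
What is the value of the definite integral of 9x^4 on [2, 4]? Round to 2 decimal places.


Find the antiderivative of 9x^4:
F(x) = 9/5 * x^5
Apply the Fundamental Theorem of Calculus:
F(4) - F(2)
= 9/5 * 4^5 - 9/5 * 2^5
= 9/5 * (1024 - 32)
= 9/5 * 992
= 8928/5 = 1785.60

1785.60


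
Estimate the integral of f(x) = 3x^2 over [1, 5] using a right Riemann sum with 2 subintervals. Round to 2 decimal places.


Right Riemann sum uses right endpoints of each subinterval.
Interval: [1, 5], n = 2
dx = (5 - 1) / 2 = 2
Right endpoints: [3, 5]
f values: [27, 75]
Sum = dx * (sum of f values)
= 2 * 102
= 204 = 204.00

204.00


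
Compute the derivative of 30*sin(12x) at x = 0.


Apply the chain rule to differentiate 30*sin(12x):
d/dx [30*sin(12x)]
= 30 * cos(12x) * d/dx(12x)
= 30 * 12 * cos(12x)
= 360 * cos(12x)
Evaluate at x = 0:
= 360 * cos(0)
= 360 * 1
= 360

360


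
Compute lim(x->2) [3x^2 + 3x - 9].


Since polynomials are continuous, we use direct substitution.
lim(x->2) of 3x^2 + 3x - 9
= 3 * 2^2 + 3 * 2 - 9
= 12 + 6 - 9
= 9

9


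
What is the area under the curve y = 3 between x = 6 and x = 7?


The area under a constant function y = 3 is a rectangle.
Width = 7 - 6 = 1
Height = 3
Area = width * height
= 1 * 3
= 3

3


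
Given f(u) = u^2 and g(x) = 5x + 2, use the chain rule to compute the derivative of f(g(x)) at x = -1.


Using the chain rule: (f(g(x)))' = f'(g(x)) * g'(x)
First, find g(-1):
g(-1) = 5 * (-1) + 2 = -3
Next, f'(u) = 2u
And g'(x) = 5
So f'(g(-1)) * g'(-1)
= 2 * (-3) * 5
= -30

-30


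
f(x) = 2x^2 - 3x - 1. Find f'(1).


Differentiate term by term using power and sum rules:
f(x) = 2x^2 - 3x - 1
f'(x) = 4x - 3
Substitute x = 1:
f'(1) = 4 * 1 - 3
= 4 - 3
= 1

1


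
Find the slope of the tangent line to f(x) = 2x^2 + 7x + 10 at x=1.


The slope of the tangent line equals f'(x) at the point.
f(x) = 2x^2 + 7x + 10
f'(x) = 4x + 7
At x = 1:
f'(1) = 4 * 1 + 7
= 4 + 7
= 11

11


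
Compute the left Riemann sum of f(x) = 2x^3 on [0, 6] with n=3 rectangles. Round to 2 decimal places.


Left Riemann sum uses left endpoints of each subinterval.
Interval: [0, 6], n = 3
dx = (6 - 0) / 3 = 2
Left endpoints: [0, 2, 4]
f values: [0, 16, 128]
Sum = dx * (sum of f values)
= 2 * 144
= 288 = 288.00

288.00


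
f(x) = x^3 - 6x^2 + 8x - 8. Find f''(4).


First derivative:
f'(x) = 3x^2 - 12x + 8
Second derivative:
f''(x) = 6x - 12
Substitute x = 4:
f''(4) = 6 * 4 - 12
= 24 - 12
= 12

12


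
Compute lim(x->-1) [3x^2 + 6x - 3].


Since polynomials are continuous, we use direct substitution.
lim(x->-1) of 3x^2 + 6x - 3
= 3 * (-1)^2 + 6 * (-1) - 3
= 3 - 6 - 3
= -6

-6


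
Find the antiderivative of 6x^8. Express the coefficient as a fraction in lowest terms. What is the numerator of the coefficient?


Apply the power rule for integration:
integral of ax^n dx = a/(n+1) * x^(n+1) + C
integral of 6x^8 dx
= 6/9 * x^9 + C
= 2/3 * x^9 + C
The coefficient in lowest terms is 2/3, and its numerator is 2

2


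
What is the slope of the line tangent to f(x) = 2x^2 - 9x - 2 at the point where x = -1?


The slope of the tangent line equals f'(x) at the point.
f(x) = 2x^2 - 9x - 2
f'(x) = 4x - 9
At x = -1:
f'(-1) = 4 * (-1) - 9
= -4 - 9
= -13

-13


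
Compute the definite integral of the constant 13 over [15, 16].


The integral of a constant k over [a, b] equals k * (b - a).
integral from 15 to 16 of 13 dx
= 13 * (16 - 15)
= 13 * 1
= 13

13


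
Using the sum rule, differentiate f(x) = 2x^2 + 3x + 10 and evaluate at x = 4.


Differentiate term by term using power and sum rules:
f(x) = 2x^2 + 3x + 10
f'(x) = 4x + 3
Substitute x = 4:
f'(4) = 4 * 4 + 3
= 16 + 3
= 19

19


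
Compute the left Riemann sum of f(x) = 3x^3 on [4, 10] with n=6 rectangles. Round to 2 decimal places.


Left Riemann sum uses left endpoints of each subinterval.
Interval: [4, 10], n = 6
dx = (10 - 4) / 6 = 1
Left endpoints: [4, 5, 6, 7, 8, 9]
f values: [192, 375, 648, 1029, 1536, 2187]
Sum = dx * (sum of f values)
= 1 * 5967
= 5967 = 5967.00

5967.00


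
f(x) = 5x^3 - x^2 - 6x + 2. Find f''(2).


First derivative:
f'(x) = 15x^2 - 2x - 6
Second derivative:
f''(x) = 30x - 2
Substitute x = 2:
f''(2) = 30 * 2 - 2
= 60 - 2
= 58

58


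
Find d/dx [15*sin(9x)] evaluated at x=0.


Apply the chain rule to differentiate 15*sin(9x):
d/dx [15*sin(9x)]
= 15 * cos(9x) * d/dx(9x)
= 15 * 9 * cos(9x)
= 135 * cos(9x)
Evaluate at x = 0:
= 135 * cos(0)
= 135 * 1
= 135

135


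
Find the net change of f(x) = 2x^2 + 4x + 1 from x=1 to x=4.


Net change = f(b) - f(a)
f(x) = 2x^2 + 4x + 1
Compute f(4):
f(4) = 2 * 4^2 + 4 * 4 + 1
= 32 + 16 + 1
= 49
Compute f(1):
f(1) = 2 * 1^2 + 4 * 1 + 1
= 2 + 4 + 1
= 7
Net change = 49 - 7 = 42

42


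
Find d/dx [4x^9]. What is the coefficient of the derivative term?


We apply the power rule: d/dx [ax^n] = a*n * x^(n-1)
d/dx [4x^9]
= 4 * 9 * x^(9-1)
= 36x^8
The coefficient is 36

36


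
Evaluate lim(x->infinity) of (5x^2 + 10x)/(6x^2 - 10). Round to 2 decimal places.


For limits at infinity with equal-degree polynomials,
we compare leading coefficients.
Numerator leading term: 5x^2
Denominator leading term: 6x^2
Divide both by x^2:
lim = (5 + 10/x) / (6 - 10/x^2)
As x -> infinity, the 1/x and 1/x^2 terms vanish:
= 5/6 ≈ 0.83

0.83


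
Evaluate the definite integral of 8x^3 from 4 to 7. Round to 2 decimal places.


Find the antiderivative of 8x^3:
F(x) = 8/4 * x^4
Apply the Fundamental Theorem of Calculus:
F(7) - F(4)
= 8/4 * 7^4 - 8/4 * 4^4
= 8/4 * (2401 - 256)
= 8/4 * 2145
= 4290 = 4290.00

4290.00


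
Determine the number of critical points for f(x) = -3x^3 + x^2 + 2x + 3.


Find where f'(x) = 0:
f(x) = -3x^3 + x^2 + 2x + 3
f'(x) = -9x^2 + 2x + 2
This is a quadratic in x. Use the discriminant to count real roots.
Discriminant = (2)^2 - 4 * (-9) * 2
= 4 - (-72)
= 76
Since discriminant > 0, f'(x) = 0 has 2 real solutions.
Number of critical points: 2

2


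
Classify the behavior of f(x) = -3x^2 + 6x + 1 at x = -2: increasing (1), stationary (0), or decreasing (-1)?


Compute f'(x) to determine behavior:
f'(x) = -6x + 6
f'(-2) = -6 * (-2) + 6
= 12 + 6
= 18
Since f'(-2) > 0, the function is increasing (1)

1


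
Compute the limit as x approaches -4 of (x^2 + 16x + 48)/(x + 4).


Direct substitution gives 0/0, so we factor the numerator.
Factor: (x^2 + 16x + 48) = (x + 4)(x + 12)
Cancel the common factor (x + 4):
(x^2 + 16x + 48)/(x + 4) = (x + 12)
Now substitute x = -4:
= (-4) - (-12) = 8

8
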